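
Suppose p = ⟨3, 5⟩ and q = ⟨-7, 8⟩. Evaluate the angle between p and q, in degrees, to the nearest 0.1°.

p · q = 3·(-7) + 5·8 = -21 + 40 = 19
|p|² = 9 + 25 = 34,  |p| = √34 ≈ 5.830952
|q|² = 49 + 64 = 113,  |q| = √113 ≈ 10.630146
cos θ = 19 / (5.830952 · 10.630146) ≈ 0.30653
θ = arccos(0.30653) ≈ 72.1°

72.1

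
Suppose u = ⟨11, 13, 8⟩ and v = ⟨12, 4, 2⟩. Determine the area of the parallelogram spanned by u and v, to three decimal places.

i: 13·2 - 8·4 = 26 - 32 = -6
j: 8·12 - 11·2 = 96 - 22 = 74
k: 11·4 - 13·12 = 44 - 156 = -112
u × v = (-6, 74, -112)
|u × v| = √((-6)² + 74² + (-112)²) = √18056 ≈ 134.3726

134.373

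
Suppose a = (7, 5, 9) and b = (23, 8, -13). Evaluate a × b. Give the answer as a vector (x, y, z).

(-137, 298, -59)

i: 5·(-13) - 9·8 = -65 - 72 = -137
j: 9·23 - 7·(-13) = 207 - (-91) = 298
k: 7·8 - 5·23 = 56 - 115 = -59
a × b = (-137, 298, -59)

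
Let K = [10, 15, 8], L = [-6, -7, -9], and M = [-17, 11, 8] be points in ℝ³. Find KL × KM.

(-68, 459, -530)

KL = (-16, -22, -17)
KM = (-27, -4, 0)
i: (-22)·0 - (-17)·(-4) = 0 - 68 = -68
j: (-17)·(-27) - (-16)·0 = 459 - 0 = 459
k: (-16)·(-4) - (-22)·(-27) = 64 - 594 = -530
KL × KM = (-68, 459, -530)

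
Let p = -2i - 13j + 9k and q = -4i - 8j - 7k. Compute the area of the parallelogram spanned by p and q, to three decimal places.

174.256

i: (-13)·(-7) - 9·(-8) = 91 - (-72) = 163
j: 9·(-4) - (-2)·(-7) = -36 - 14 = -50
k: (-2)·(-8) - (-13)·(-4) = 16 - 52 = -36
p × q = (163, -50, -36)
|p × q| = √(163² + (-50)² + (-36)²) = √30365 ≈ 174.2556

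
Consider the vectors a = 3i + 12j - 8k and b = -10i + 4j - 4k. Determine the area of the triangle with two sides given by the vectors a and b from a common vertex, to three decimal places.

80.846

i: 12·(-4) - (-8)·4 = -48 - (-32) = -16
j: (-8)·(-10) - 3·(-4) = 80 - (-12) = 92
k: 3·4 - 12·(-10) = 12 - (-120) = 132
a × b = (-16, 92, 132)
|a × b| = √((-16)² + 92² + 132²) = √26144 ≈ 161.6911
area = ½ · 161.6911 ≈ 80.846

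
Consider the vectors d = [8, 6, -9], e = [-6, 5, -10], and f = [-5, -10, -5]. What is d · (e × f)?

e × f:
i: 5·(-5) - (-10)·(-10) = -25 - 100 = -125
j: (-10)·(-5) - (-6)·(-5) = 50 - 30 = 20
k: (-6)·(-10) - 5·(-5) = 60 - (-25) = 85
e × f = (-125, 20, 85)
d · (e × f) = 8·(-125) + 6·20 + (-9)·85 = -1000 + 120 - 765 = -1645

-1645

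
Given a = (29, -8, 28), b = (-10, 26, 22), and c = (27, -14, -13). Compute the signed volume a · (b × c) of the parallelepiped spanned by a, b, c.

b × c:
i: 26·(-13) - 22·(-14) = -338 - (-308) = -30
j: 22·27 - (-10)·(-13) = 594 - 130 = 464
k: (-10)·(-14) - 26·27 = 140 - 702 = -562
b × c = (-30, 464, -562)
a · (b × c) = 29·(-30) + (-8)·464 + 28·(-562) = -870 - 3712 - 15736 = -20318

-20318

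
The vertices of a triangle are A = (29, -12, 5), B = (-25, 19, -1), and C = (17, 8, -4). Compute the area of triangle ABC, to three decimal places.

417.714

AB = (-54, 31, -6),  AC = (-12, 20, -9)
i: 31·(-9) - (-6)·20 = -279 - (-120) = -159
j: (-6)·(-12) - (-54)·(-9) = 72 - 486 = -414
k: (-54)·20 - 31·(-12) = -1080 - (-372) = -708
AB × AC = (-159, -414, -708)
|AB × AC| = √697941 ≈ 835.4286
area = ½ · 835.4286 ≈ 417.714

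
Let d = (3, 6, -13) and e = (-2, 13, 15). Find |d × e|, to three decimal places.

i: 6·15 - (-13)·13 = 90 - (-169) = 259
j: (-13)·(-2) - 3·15 = 26 - 45 = -19
k: 3·13 - 6·(-2) = 39 - (-12) = 51
d × e = (259, -19, 51)
|d × e| = √(259² + (-19)² + 51²) = √70043 ≈ 264.6564

264.656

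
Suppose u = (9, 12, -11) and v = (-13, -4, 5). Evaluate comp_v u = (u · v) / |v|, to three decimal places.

-15.181

u · v = 9·(-13) + 12·(-4) + (-11)·5 = -117 - 48 - 55 = -220
|v| = √(169 + 16 + 25) = √210 ≈ 14.4914
comp_v u = -220 / √210 ≈ -15.181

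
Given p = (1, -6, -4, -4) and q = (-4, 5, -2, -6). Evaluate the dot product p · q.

p · q = 1·(-4) + (-6)·5 + (-4)·(-2) + (-4)·(-6) = -4 - 30 + 8 + 24 = -2

-2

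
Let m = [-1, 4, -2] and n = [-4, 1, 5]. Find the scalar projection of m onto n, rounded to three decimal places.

-0.309

m · n = (-1)·(-4) + 4·1 + (-2)·5 = 4 + 4 - 10 = -2
|n| = √(16 + 1 + 25) = √42 ≈ 6.4807
comp_n m = -2 / √42 ≈ -0.309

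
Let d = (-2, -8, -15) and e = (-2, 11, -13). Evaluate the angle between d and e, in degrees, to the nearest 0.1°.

d · e = (-2)·(-2) + (-8)·11 + (-15)·(-13) = 4 - 88 + 195 = 111
|d|² = 4 + 64 + 225 = 293,  |d| = √293 ≈ 17.117243
|e|² = 4 + 121 + 169 = 294,  |e| = √294 ≈ 17.146428
cos θ = 111 / (17.117243 · 17.146428) ≈ 0.37819
θ = arccos(0.37819) ≈ 67.8°

67.8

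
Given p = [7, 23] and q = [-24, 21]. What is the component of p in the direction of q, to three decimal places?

9.878

p · q = 7·(-24) + 23·21 = -168 + 483 = 315
|q| = √(576 + 441) = √1017 ≈ 31.8904
comp_q p = 315 / √1017 ≈ 9.878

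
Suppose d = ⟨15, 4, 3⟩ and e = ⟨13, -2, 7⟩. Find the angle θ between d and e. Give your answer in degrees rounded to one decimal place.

d · e = 15·13 + 4·(-2) + 3·7 = 195 - 8 + 21 = 208
|d|² = 225 + 16 + 9 = 250,  |d| = √250 ≈ 15.811388
|e|² = 169 + 4 + 49 = 222,  |e| = √222 ≈ 14.899664
cos θ = 208 / (15.811388 · 14.899664) ≈ 0.88291
θ = arccos(0.88291) ≈ 28.0°

28.0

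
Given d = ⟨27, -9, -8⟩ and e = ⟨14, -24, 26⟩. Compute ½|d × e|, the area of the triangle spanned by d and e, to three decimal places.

i: (-9)·26 - (-8)·(-24) = -234 - 192 = -426
j: (-8)·14 - 27·26 = -112 - 702 = -814
k: 27·(-24) - (-9)·14 = -648 - (-126) = -522
d × e = (-426, -814, -522)
|d × e| = √((-426)² + (-814)² + (-522)²) = √1116556 ≈ 1056.6721
area = ½ · 1056.6721 ≈ 528.336

528.336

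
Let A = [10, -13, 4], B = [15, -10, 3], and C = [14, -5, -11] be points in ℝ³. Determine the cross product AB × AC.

(-37, 71, 28)

AB = (5, 3, -1)
AC = (4, 8, -15)
i: 3·(-15) - (-1)·8 = -45 - (-8) = -37
j: (-1)·4 - 5·(-15) = -4 - (-75) = 71
k: 5·8 - 3·4 = 40 - 12 = 28
AB × AC = (-37, 71, 28)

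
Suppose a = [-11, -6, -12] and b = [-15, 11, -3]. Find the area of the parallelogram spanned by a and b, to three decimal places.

297.708

i: (-6)·(-3) - (-12)·11 = 18 - (-132) = 150
j: (-12)·(-15) - (-11)·(-3) = 180 - 33 = 147
k: (-11)·11 - (-6)·(-15) = -121 - 90 = -211
a × b = (150, 147, -211)
|a × b| = √(150² + 147² + (-211)²) = √88630 ≈ 297.7079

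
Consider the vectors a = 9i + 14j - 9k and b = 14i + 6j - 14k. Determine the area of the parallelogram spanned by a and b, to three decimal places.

200.818

i: 14·(-14) - (-9)·6 = -196 - (-54) = -142
j: (-9)·14 - 9·(-14) = -126 - (-126) = 0
k: 9·6 - 14·14 = 54 - 196 = -142
a × b = (-142, 0, -142)
|a × b| = √((-142)² + 0² + (-142)²) = √40328 ≈ 200.8183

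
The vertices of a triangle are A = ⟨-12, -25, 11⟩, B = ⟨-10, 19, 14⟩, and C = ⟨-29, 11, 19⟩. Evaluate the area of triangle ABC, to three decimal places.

AB = (2, 44, 3),  AC = (-17, 36, 8)
i: 44·8 - 3·36 = 352 - 108 = 244
j: 3·(-17) - 2·8 = -51 - 16 = -67
k: 2·36 - 44·(-17) = 72 - (-748) = 820
AB × AC = (244, -67, 820)
|AB × AC| = √736425 ≈ 858.1521
area = ½ · 858.1521 ≈ 429.076

429.076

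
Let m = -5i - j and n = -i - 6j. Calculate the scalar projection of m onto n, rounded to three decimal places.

1.808

m · n = (-5)·(-1) + (-1)·(-6) = 5 + 6 = 11
|n| = √(1 + 36) = √37 ≈ 6.0828
comp_n m = 11 / √37 ≈ 1.808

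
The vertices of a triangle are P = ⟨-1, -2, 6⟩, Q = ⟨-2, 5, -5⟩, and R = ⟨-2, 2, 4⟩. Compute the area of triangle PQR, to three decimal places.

15.732

PQ = (-1, 7, -11),  PR = (-1, 4, -2)
i: 7·(-2) - (-11)·4 = -14 - (-44) = 30
j: (-11)·(-1) - (-1)·(-2) = 11 - 2 = 9
k: (-1)·4 - 7·(-1) = -4 - (-7) = 3
PQ × PR = (30, 9, 3)
|PQ × PR| = √990 ≈ 31.4643
area = ½ · 31.4643 ≈ 15.732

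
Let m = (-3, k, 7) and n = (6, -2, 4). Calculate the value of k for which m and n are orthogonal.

m · n = (-3)·6 + k·(-2) + 7·4 = 10 - 2k
Set equal to 0: -2k = -10, so k = 5.

5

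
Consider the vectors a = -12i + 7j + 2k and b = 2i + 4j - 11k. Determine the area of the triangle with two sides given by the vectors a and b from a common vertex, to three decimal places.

82.845

i: 7·(-11) - 2·4 = -77 - 8 = -85
j: 2·2 - (-12)·(-11) = 4 - 132 = -128
k: (-12)·4 - 7·2 = -48 - 14 = -62
a × b = (-85, -128, -62)
|a × b| = √((-85)² + (-128)² + (-62)²) = √27453 ≈ 165.6895
area = ½ · 165.6895 ≈ 82.845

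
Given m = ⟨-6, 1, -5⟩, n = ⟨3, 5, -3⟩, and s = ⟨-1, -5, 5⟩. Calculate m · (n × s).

-22

n × s:
i: 5·5 - (-3)·(-5) = 25 - 15 = 10
j: (-3)·(-1) - 3·5 = 3 - 15 = -12
k: 3·(-5) - 5·(-1) = -15 - (-5) = -10
n × s = (10, -12, -10)
m · (n × s) = (-6)·10 + 1·(-12) + (-5)·(-10) = -60 - 12 + 50 = -22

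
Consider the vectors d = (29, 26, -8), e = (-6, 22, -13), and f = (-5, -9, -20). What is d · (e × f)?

e × f:
i: 22·(-20) - (-13)·(-9) = -440 - 117 = -557
j: (-13)·(-5) - (-6)·(-20) = 65 - 120 = -55
k: (-6)·(-9) - 22·(-5) = 54 - (-110) = 164
e × f = (-557, -55, 164)
d · (e × f) = 29·(-557) + 26·(-55) + (-8)·164 = -16153 - 1430 - 1312 = -18895

-18895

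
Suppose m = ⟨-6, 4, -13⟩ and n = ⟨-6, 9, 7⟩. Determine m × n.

(145, 120, -30)

i: 4·7 - (-13)·9 = 28 - (-117) = 145
j: (-13)·(-6) - (-6)·7 = 78 - (-42) = 120
k: (-6)·9 - 4·(-6) = -54 - (-24) = -30
m × n = (145, 120, -30)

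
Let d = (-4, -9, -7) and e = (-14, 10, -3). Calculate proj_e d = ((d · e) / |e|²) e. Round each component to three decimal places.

d · e = (-4)·(-14) + (-9)·10 + (-7)·(-3) = 56 - 90 + 21 = -13
|e|² = 196 + 100 + 9 = 305
proj_e d = (-13/305) · (-14, 10, -3) ≈ (0.597, -0.426, 0.128)

(0.597, -0.426, 0.128)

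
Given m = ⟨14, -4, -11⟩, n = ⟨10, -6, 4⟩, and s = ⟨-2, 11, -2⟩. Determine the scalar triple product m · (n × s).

-1574

n × s:
i: (-6)·(-2) - 4·11 = 12 - 44 = -32
j: 4·(-2) - 10·(-2) = -8 - (-20) = 12
k: 10·11 - (-6)·(-2) = 110 - 12 = 98
n × s = (-32, 12, 98)
m · (n × s) = 14·(-32) + (-4)·12 + (-11)·98 = -448 - 48 - 1078 = -1574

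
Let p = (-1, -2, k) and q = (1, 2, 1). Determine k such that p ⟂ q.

p · q = (-1)·1 + (-2)·2 + k·1 = -5 + 1k
Set equal to 0: 1k = 5, so k = 5.

5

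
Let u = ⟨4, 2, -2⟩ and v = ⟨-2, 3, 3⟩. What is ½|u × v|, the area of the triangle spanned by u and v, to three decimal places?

i: 2·3 - (-2)·3 = 6 - (-6) = 12
j: (-2)·(-2) - 4·3 = 4 - 12 = -8
k: 4·3 - 2·(-2) = 12 - (-4) = 16
u × v = (12, -8, 16)
|u × v| = √(12² + (-8)² + 16²) = √464 ≈ 21.5407
area = ½ · 21.5407 ≈ 10.770

10.770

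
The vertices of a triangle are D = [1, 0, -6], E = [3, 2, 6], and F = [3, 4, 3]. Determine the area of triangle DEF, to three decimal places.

DE = (2, 2, 12),  DF = (2, 4, 9)
i: 2·9 - 12·4 = 18 - 48 = -30
j: 12·2 - 2·9 = 24 - 18 = 6
k: 2·4 - 2·2 = 8 - 4 = 4
DE × DF = (-30, 6, 4)
|DE × DF| = √952 ≈ 30.8545
area = ½ · 30.8545 ≈ 15.427

15.427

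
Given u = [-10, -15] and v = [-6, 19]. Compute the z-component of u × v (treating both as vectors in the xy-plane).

(-10)·19 - (-15)·(-6) = -190 - 90 = -280

-280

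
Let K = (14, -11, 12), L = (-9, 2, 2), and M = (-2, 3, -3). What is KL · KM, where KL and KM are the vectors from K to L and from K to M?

700

KL = L − K = (-23, 13, -10)
KM = M − K = (-16, 14, -15)
KL · KM = (-23)·(-16) + 13·14 + (-10)·(-15) = 368 + 182 + 150 = 700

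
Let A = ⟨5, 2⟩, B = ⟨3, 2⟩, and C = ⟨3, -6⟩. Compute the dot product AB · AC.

AB = B − A = (-2, 0)
AC = C − A = (-2, -8)
AB · AC = (-2)·(-2) + 0·(-8) = 4 + 0 = 4

4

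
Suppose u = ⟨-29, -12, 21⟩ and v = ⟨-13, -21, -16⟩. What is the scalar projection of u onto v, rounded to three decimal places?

u · v = (-29)·(-13) + (-12)·(-21) + 21·(-16) = 377 + 252 - 336 = 293
|v| = √(169 + 441 + 256) = √866 ≈ 29.4279
comp_v u = 293 / √866 ≈ 9.957

9.957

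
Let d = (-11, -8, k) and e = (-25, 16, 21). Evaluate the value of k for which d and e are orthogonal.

-7

d · e = (-11)·(-25) + (-8)·16 + k·21 = 147 + 21k
Set equal to 0: 21k = -147, so k = -7.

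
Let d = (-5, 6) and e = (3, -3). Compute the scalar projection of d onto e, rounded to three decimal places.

d · e = (-5)·3 + 6·(-3) = -15 - 18 = -33
|e| = √(9 + 9) = √18 ≈ 4.2426
comp_e d = -33 / √18 ≈ -7.778

-7.778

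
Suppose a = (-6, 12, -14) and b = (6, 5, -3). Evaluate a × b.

(34, -102, -102)

i: 12·(-3) - (-14)·5 = -36 - (-70) = 34
j: (-14)·6 - (-6)·(-3) = -84 - 18 = -102
k: (-6)·5 - 12·6 = -30 - 72 = -102
a × b = (34, -102, -102)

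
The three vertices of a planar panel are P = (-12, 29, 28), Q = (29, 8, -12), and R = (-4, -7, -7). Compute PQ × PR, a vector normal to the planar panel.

PQ = (41, -21, -40)
PR = (8, -36, -35)
i: (-21)·(-35) - (-40)·(-36) = 735 - 1440 = -705
j: (-40)·8 - 41·(-35) = -320 - (-1435) = 1115
k: 41·(-36) - (-21)·8 = -1476 - (-168) = -1308
PQ × PR = (-705, 1115, -1308)

(-705, 1115, -1308)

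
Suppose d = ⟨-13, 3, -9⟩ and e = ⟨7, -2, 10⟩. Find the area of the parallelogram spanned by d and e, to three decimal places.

68.250

i: 3·10 - (-9)·(-2) = 30 - 18 = 12
j: (-9)·7 - (-13)·10 = -63 - (-130) = 67
k: (-13)·(-2) - 3·7 = 26 - 21 = 5
d × e = (12, 67, 5)
|d × e| = √(12² + 67² + 5²) = √4658 ≈ 68.2495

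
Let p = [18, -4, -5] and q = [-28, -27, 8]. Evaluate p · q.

p · q = 18·(-28) + (-4)·(-27) + (-5)·8 = -504 + 108 - 40 = -436

-436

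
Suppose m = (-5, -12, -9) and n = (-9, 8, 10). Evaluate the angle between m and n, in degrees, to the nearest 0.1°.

124.7

m · n = (-5)·(-9) + (-12)·8 + (-9)·10 = 45 - 96 - 90 = -141
|m|² = 25 + 144 + 81 = 250,  |m| = √250 ≈ 15.811388
|n|² = 81 + 64 + 100 = 245,  |n| = √245 ≈ 15.652476
cos θ = -141 / (15.811388 · 15.652476) ≈ -0.56973
θ = arccos(-0.56973) ≈ 124.7°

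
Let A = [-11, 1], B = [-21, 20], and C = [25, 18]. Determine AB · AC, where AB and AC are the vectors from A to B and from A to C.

AB = B − A = (-10, 19)
AC = C − A = (36, 17)
AB · AC = (-10)·36 + 19·17 = -360 + 323 = -37

-37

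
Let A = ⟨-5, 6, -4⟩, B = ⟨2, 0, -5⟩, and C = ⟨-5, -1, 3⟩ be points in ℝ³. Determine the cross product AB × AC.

(-49, -49, -49)

AB = (7, -6, -1)
AC = (0, -7, 7)
i: (-6)·7 - (-1)·(-7) = -42 - 7 = -49
j: (-1)·0 - 7·7 = 0 - 49 = -49
k: 7·(-7) - (-6)·0 = -49 - 0 = -49
AB × AC = (-49, -49, -49)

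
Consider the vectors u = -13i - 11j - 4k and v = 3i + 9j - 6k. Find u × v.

i: (-11)·(-6) - (-4)·9 = 66 - (-36) = 102
j: (-4)·3 - (-13)·(-6) = -12 - 78 = -90
k: (-13)·9 - (-11)·3 = -117 - (-33) = -84
u × v = (102, -90, -84)

(102, -90, -84)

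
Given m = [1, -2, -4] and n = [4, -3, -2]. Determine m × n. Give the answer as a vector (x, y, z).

(-8, -14, 5)

i: (-2)·(-2) - (-4)·(-3) = 4 - 12 = -8
j: (-4)·4 - 1·(-2) = -16 - (-2) = -14
k: 1·(-3) - (-2)·4 = -3 - (-8) = 5
m × n = (-8, -14, 5)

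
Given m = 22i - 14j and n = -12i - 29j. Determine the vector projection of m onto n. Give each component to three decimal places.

(-1.730, -4.181)

m · n = 22·(-12) + (-14)·(-29) = -264 + 406 = 142
|n|² = 144 + 841 = 985
proj_n m = (142/985) · (-12, -29) ≈ (-1.730, -4.181)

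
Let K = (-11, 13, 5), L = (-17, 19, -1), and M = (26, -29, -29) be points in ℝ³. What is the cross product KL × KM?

(-456, -426, 30)

KL = (-6, 6, -6)
KM = (37, -42, -34)
i: 6·(-34) - (-6)·(-42) = -204 - 252 = -456
j: (-6)·37 - (-6)·(-34) = -222 - 204 = -426
k: (-6)·(-42) - 6·37 = 252 - 222 = 30
KL × KM = (-456, -426, 30)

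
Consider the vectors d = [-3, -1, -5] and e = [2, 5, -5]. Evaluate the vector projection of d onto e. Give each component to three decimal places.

(0.519, 1.296, -1.296)

d · e = (-3)·2 + (-1)·5 + (-5)·(-5) = -6 - 5 + 25 = 14
|e|² = 4 + 25 + 25 = 54
proj_e d = (14/54) · (2, 5, -5) ≈ (0.519, 1.296, -1.296)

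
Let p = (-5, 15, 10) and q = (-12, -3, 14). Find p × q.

i: 15·14 - 10·(-3) = 210 - (-30) = 240
j: 10·(-12) - (-5)·14 = -120 - (-70) = -50
k: (-5)·(-3) - 15·(-12) = 15 - (-180) = 195
p × q = (240, -50, 195)

(240, -50, 195)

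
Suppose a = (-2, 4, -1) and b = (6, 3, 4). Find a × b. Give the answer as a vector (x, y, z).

(19, 2, -30)

i: 4·4 - (-1)·3 = 16 - (-3) = 19
j: (-1)·6 - (-2)·4 = -6 - (-8) = 2
k: (-2)·3 - 4·6 = -6 - 24 = -30
a × b = (19, 2, -30)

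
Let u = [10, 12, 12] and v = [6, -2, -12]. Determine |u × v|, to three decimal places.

244.393

i: 12·(-12) - 12·(-2) = -144 - (-24) = -120
j: 12·6 - 10·(-12) = 72 - (-120) = 192
k: 10·(-2) - 12·6 = -20 - 72 = -92
u × v = (-120, 192, -92)
|u × v| = √((-120)² + 192² + (-92)²) = √59728 ≈ 244.3931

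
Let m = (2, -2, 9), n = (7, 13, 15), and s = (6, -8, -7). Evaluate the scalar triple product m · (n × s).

-1426

n × s:
i: 13·(-7) - 15·(-8) = -91 - (-120) = 29
j: 15·6 - 7·(-7) = 90 - (-49) = 139
k: 7·(-8) - 13·6 = -56 - 78 = -134
n × s = (29, 139, -134)
m · (n × s) = 2·29 + (-2)·139 + 9·(-134) = 58 - 278 - 1206 = -1426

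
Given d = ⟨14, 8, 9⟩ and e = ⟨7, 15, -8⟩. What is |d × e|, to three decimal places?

306.500

i: 8·(-8) - 9·15 = -64 - 135 = -199
j: 9·7 - 14·(-8) = 63 - (-112) = 175
k: 14·15 - 8·7 = 210 - 56 = 154
d × e = (-199, 175, 154)
|d × e| = √((-199)² + 175² + 154²) = √93942 ≈ 306.4996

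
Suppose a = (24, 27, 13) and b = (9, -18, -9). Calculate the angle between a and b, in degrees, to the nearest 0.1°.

117.2

a · b = 24·9 + 27·(-18) + 13·(-9) = 216 - 486 - 117 = -387
|a|² = 576 + 729 + 169 = 1474,  |a| = √1474 ≈ 38.392708
|b|² = 81 + 324 + 81 = 486,  |b| = √486 ≈ 22.045408
cos θ = -387 / (38.392708 · 22.045408) ≈ -0.45724
θ = arccos(-0.45724) ≈ 117.2°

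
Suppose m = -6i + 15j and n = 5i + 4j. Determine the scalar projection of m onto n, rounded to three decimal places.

4.685

m · n = (-6)·5 + 15·4 = -30 + 60 = 30
|n| = √(25 + 16) = √41 ≈ 6.4031
comp_n m = 30 / √41 ≈ 4.685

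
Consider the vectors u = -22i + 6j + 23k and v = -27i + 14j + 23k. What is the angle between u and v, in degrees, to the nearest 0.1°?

u · v = (-22)·(-27) + 6·14 + 23·23 = 594 + 84 + 529 = 1207
|u|² = 484 + 36 + 529 = 1049,  |u| = √1049 ≈ 32.388269
|v|² = 729 + 196 + 529 = 1454,  |v| = √1454 ≈ 38.131352
cos θ = 1207 / (32.388269 · 38.131352) ≈ 0.97732
θ = arccos(0.97732) ≈ 12.2°

12.2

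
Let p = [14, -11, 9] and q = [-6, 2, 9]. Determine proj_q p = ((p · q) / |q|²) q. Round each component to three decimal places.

p · q = 14·(-6) + (-11)·2 + 9·9 = -84 - 22 + 81 = -25
|q|² = 36 + 4 + 81 = 121
proj_q p = (-25/121) · (-6, 2, 9) ≈ (1.240, -0.413, -1.860)

(1.240, -0.413, -1.860)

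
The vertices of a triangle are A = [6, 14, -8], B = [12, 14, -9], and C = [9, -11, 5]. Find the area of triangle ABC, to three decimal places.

AB = (6, 0, -1),  AC = (3, -25, 13)
i: 0·13 - (-1)·(-25) = 0 - 25 = -25
j: (-1)·3 - 6·13 = -3 - 78 = -81
k: 6·(-25) - 0·3 = -150 - 0 = -150
AB × AC = (-25, -81, -150)
|AB × AC| = √29686 ≈ 172.2963
area = ½ · 172.2963 ≈ 86.148

86.148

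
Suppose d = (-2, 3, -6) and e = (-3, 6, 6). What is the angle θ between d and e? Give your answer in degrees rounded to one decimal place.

101.0

d · e = (-2)·(-3) + 3·6 + (-6)·6 = 6 + 18 - 36 = -12
|d|² = 4 + 9 + 36 = 49,  |d| = √49 ≈ 7.000000
|e|² = 9 + 36 + 36 = 81,  |e| = √81 ≈ 9.000000
cos θ = -12 / (7.000000 · 9.000000) ≈ -0.19048
θ = arccos(-0.19048) ≈ 101.0°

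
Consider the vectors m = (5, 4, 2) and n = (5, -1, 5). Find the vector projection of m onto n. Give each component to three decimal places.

(3.039, -0.608, 3.039)

m · n = 5·5 + 4·(-1) + 2·5 = 25 - 4 + 10 = 31
|n|² = 25 + 1 + 25 = 51
proj_n m = (31/51) · (5, -1, 5) ≈ (3.039, -0.608, 3.039)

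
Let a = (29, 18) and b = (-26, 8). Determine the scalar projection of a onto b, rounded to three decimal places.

-22.424

a · b = 29·(-26) + 18·8 = -754 + 144 = -610
|b| = √(676 + 64) = √740 ≈ 27.2029
comp_b a = -610 / √740 ≈ -22.424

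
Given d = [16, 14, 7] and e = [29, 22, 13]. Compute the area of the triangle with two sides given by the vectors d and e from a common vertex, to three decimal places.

30.516

i: 14·13 - 7·22 = 182 - 154 = 28
j: 7·29 - 16·13 = 203 - 208 = -5
k: 16·22 - 14·29 = 352 - 406 = -54
d × e = (28, -5, -54)
|d × e| = √(28² + (-5)² + (-54)²) = √3725 ≈ 61.0328
area = ½ · 61.0328 ≈ 30.516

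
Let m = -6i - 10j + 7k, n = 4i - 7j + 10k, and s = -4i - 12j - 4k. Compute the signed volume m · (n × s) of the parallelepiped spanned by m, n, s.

n × s:
i: (-7)·(-4) - 10·(-12) = 28 - (-120) = 148
j: 10·(-4) - 4·(-4) = -40 - (-16) = -24
k: 4·(-12) - (-7)·(-4) = -48 - 28 = -76
n × s = (148, -24, -76)
m · (n × s) = (-6)·148 + (-10)·(-24) + 7·(-76) = -888 + 240 - 532 = -1180

-1180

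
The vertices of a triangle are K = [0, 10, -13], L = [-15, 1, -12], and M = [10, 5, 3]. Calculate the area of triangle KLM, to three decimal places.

165.111

KL = (-15, -9, 1),  KM = (10, -5, 16)
i: (-9)·16 - 1·(-5) = -144 - (-5) = -139
j: 1·10 - (-15)·16 = 10 - (-240) = 250
k: (-15)·(-5) - (-9)·10 = 75 - (-90) = 165
KL × KM = (-139, 250, 165)
|KL × KM| = √109046 ≈ 330.2211
area = ½ · 330.2211 ≈ 165.111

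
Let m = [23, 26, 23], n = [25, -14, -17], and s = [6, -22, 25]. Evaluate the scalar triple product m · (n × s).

-46272

n × s:
i: (-14)·25 - (-17)·(-22) = -350 - 374 = -724
j: (-17)·6 - 25·25 = -102 - 625 = -727
k: 25·(-22) - (-14)·6 = -550 - (-84) = -466
n × s = (-724, -727, -466)
m · (n × s) = 23·(-724) + 26·(-727) + 23·(-466) = -16652 - 18902 - 10718 = -46272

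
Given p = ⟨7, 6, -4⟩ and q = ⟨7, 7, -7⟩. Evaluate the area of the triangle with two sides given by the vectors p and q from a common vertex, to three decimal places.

i: 6·(-7) - (-4)·7 = -42 - (-28) = -14
j: (-4)·7 - 7·(-7) = -28 - (-49) = 21
k: 7·7 - 6·7 = 49 - 42 = 7
p × q = (-14, 21, 7)
|p × q| = √((-14)² + 21² + 7²) = √686 ≈ 26.1916
area = ½ · 26.1916 ≈ 13.096

13.096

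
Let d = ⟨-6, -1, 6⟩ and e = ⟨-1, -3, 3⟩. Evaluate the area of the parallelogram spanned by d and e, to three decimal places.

i: (-1)·3 - 6·(-3) = -3 - (-18) = 15
j: 6·(-1) - (-6)·3 = -6 - (-18) = 12
k: (-6)·(-3) - (-1)·(-1) = 18 - 1 = 17
d × e = (15, 12, 17)
|d × e| = √(15² + 12² + 17²) = √658 ≈ 25.6515

25.652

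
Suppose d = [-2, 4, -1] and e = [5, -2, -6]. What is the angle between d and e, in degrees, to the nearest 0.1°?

109.0

d · e = (-2)·5 + 4·(-2) + (-1)·(-6) = -10 - 8 + 6 = -12
|d|² = 4 + 16 + 1 = 21,  |d| = √21 ≈ 4.582576
|e|² = 25 + 4 + 36 = 65,  |e| = √65 ≈ 8.062258
cos θ = -12 / (4.582576 · 8.062258) ≈ -0.32480
θ = arccos(-0.32480) ≈ 109.0°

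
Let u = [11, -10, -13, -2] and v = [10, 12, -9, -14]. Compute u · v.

u · v = 11·10 + (-10)·12 + (-13)·(-9) + (-2)·(-14) = 110 - 120 + 117 + 28 = 135

135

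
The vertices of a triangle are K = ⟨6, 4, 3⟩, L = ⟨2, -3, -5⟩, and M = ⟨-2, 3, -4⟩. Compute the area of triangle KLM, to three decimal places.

KL = (-4, -7, -8),  KM = (-8, -1, -7)
i: (-7)·(-7) - (-8)·(-1) = 49 - 8 = 41
j: (-8)·(-8) - (-4)·(-7) = 64 - 28 = 36
k: (-4)·(-1) - (-7)·(-8) = 4 - 56 = -52
KL × KM = (41, 36, -52)
|KL × KM| = √5681 ≈ 75.3724
area = ½ · 75.3724 ≈ 37.686

37.686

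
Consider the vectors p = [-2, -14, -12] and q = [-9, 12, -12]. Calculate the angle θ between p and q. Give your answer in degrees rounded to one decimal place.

91.0

p · q = (-2)·(-9) + (-14)·12 + (-12)·(-12) = 18 - 168 + 144 = -6
|p|² = 4 + 196 + 144 = 344,  |p| = √344 ≈ 18.547237
|q|² = 81 + 144 + 144 = 369,  |q| = √369 ≈ 19.209373
cos θ = -6 / (18.547237 · 19.209373) ≈ -0.01684
θ = arccos(-0.01684) ≈ 91.0°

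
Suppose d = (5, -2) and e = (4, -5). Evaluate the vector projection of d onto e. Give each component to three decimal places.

d · e = 5·4 + (-2)·(-5) = 20 + 10 = 30
|e|² = 16 + 25 = 41
proj_e d = (30/41) · (4, -5) ≈ (2.927, -3.659)

(2.927, -3.659)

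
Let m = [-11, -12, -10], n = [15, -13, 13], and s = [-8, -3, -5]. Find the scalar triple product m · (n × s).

n × s:
i: (-13)·(-5) - 13·(-3) = 65 - (-39) = 104
j: 13·(-8) - 15·(-5) = -104 - (-75) = -29
k: 15·(-3) - (-13)·(-8) = -45 - 104 = -149
n × s = (104, -29, -149)
m · (n × s) = (-11)·104 + (-12)·(-29) + (-10)·(-149) = -1144 + 348 + 1490 = 694

694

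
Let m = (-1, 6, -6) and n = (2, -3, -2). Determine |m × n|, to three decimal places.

34.307

i: 6·(-2) - (-6)·(-3) = -12 - 18 = -30
j: (-6)·2 - (-1)·(-2) = -12 - 2 = -14
k: (-1)·(-3) - 6·2 = 3 - 12 = -9
m × n = (-30, -14, -9)
|m × n| = √((-30)² + (-14)² + (-9)²) = √1177 ≈ 34.3074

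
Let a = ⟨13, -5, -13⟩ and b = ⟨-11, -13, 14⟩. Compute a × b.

(-239, -39, -224)

i: (-5)·14 - (-13)·(-13) = -70 - 169 = -239
j: (-13)·(-11) - 13·14 = 143 - 182 = -39
k: 13·(-13) - (-5)·(-11) = -169 - 55 = -224
a × b = (-239, -39, -224)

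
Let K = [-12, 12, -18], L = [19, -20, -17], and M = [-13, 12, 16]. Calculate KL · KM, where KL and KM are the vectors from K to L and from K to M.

KL = L − K = (31, -32, 1)
KM = M − K = (-1, 0, 34)
KL · KM = 31·(-1) + (-32)·0 + 1·34 = -31 + 0 + 34 = 3

3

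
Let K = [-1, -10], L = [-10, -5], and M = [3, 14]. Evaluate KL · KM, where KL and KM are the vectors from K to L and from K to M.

84

KL = L − K = (-9, 5)
KM = M − K = (4, 24)
KL · KM = (-9)·4 + 5·24 = -36 + 120 = 84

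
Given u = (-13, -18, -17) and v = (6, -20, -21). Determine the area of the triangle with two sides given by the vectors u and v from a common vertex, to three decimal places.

i: (-18)·(-21) - (-17)·(-20) = 378 - 340 = 38
j: (-17)·6 - (-13)·(-21) = -102 - 273 = -375
k: (-13)·(-20) - (-18)·6 = 260 - (-108) = 368
u × v = (38, -375, 368)
|u × v| = √(38² + (-375)² + 368²) = √277493 ≈ 526.7760
area = ½ · 526.7760 ≈ 263.388

263.388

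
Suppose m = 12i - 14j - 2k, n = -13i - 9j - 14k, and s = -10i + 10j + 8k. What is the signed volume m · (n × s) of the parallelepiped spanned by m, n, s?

-2160

n × s:
i: (-9)·8 - (-14)·10 = -72 - (-140) = 68
j: (-14)·(-10) - (-13)·8 = 140 - (-104) = 244
k: (-13)·10 - (-9)·(-10) = -130 - 90 = -220
n × s = (68, 244, -220)
m · (n × s) = 12·68 + (-14)·244 + (-2)·(-220) = 816 - 3416 + 440 = -2160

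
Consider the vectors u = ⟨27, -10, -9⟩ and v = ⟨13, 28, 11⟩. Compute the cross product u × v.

(142, -414, 886)

i: (-10)·11 - (-9)·28 = -110 - (-252) = 142
j: (-9)·13 - 27·11 = -117 - 297 = -414
k: 27·28 - (-10)·13 = 756 - (-130) = 886
u × v = (142, -414, 886)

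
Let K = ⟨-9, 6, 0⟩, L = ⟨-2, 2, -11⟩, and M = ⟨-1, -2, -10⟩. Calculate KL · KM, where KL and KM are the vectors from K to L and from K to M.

KL = L − K = (7, -4, -11)
KM = M − K = (8, -8, -10)
KL · KM = 7·8 + (-4)·(-8) + (-11)·(-10) = 56 + 32 + 110 = 198

198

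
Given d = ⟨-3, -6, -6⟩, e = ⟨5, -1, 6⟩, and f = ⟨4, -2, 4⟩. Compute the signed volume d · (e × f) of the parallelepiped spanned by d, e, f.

e × f:
i: (-1)·4 - 6·(-2) = -4 - (-12) = 8
j: 6·4 - 5·4 = 24 - 20 = 4
k: 5·(-2) - (-1)·4 = -10 - (-4) = -6
e × f = (8, 4, -6)
d · (e × f) = (-3)·8 + (-6)·4 + (-6)·(-6) = -24 - 24 + 36 = -12

-12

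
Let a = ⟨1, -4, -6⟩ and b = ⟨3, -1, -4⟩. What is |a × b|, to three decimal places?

i: (-4)·(-4) - (-6)·(-1) = 16 - 6 = 10
j: (-6)·3 - 1·(-4) = -18 - (-4) = -14
k: 1·(-1) - (-4)·3 = -1 - (-12) = 11
a × b = (10, -14, 11)
|a × b| = √(10² + (-14)² + 11²) = √417 ≈ 20.4206

20.421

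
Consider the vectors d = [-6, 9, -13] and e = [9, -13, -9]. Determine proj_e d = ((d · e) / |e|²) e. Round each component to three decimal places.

(-1.468, 2.121, 1.468)

d · e = (-6)·9 + 9·(-13) + (-13)·(-9) = -54 - 117 + 117 = -54
|e|² = 81 + 169 + 81 = 331
proj_e d = (-54/331) · (9, -13, -9) ≈ (-1.468, 2.121, 1.468)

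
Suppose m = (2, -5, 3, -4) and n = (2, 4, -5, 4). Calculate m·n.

-47

m · n = 2·2 + (-5)·4 + 3·(-5) + (-4)·4 = 4 - 20 - 15 - 16 = -47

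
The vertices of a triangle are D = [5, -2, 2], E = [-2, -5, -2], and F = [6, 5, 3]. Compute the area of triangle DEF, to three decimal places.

26.220

DE = (-7, -3, -4),  DF = (1, 7, 1)
i: (-3)·1 - (-4)·7 = -3 - (-28) = 25
j: (-4)·1 - (-7)·1 = -4 - (-7) = 3
k: (-7)·7 - (-3)·1 = -49 - (-3) = -46
DE × DF = (25, 3, -46)
|DE × DF| = √2750 ≈ 52.4404
area = ½ · 52.4404 ≈ 26.220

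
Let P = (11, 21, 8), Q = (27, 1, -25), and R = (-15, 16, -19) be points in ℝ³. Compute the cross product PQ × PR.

PQ = (16, -20, -33)
PR = (-26, -5, -27)
i: (-20)·(-27) - (-33)·(-5) = 540 - 165 = 375
j: (-33)·(-26) - 16·(-27) = 858 - (-432) = 1290
k: 16·(-5) - (-20)·(-26) = -80 - 520 = -600
PQ × PR = (375, 1290, -600)

(375, 1290, -600)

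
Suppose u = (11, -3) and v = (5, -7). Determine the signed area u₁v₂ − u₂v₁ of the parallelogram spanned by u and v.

-62

11·(-7) - (-3)·5 = -77 - (-15) = -62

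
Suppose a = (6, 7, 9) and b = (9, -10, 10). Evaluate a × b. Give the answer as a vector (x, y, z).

(160, 21, -123)

i: 7·10 - 9·(-10) = 70 - (-90) = 160
j: 9·9 - 6·10 = 81 - 60 = 21
k: 6·(-10) - 7·9 = -60 - 63 = -123
a × b = (160, 21, -123)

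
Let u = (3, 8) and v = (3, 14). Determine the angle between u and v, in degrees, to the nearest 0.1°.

u · v = 3·3 + 8·14 = 9 + 112 = 121
|u|² = 9 + 64 = 73,  |u| = √73 ≈ 8.544004
|v|² = 9 + 196 = 205,  |v| = √205 ≈ 14.317821
cos θ = 121 / (8.544004 · 14.317821) ≈ 0.98912
θ = arccos(0.98912) ≈ 8.5°

8.5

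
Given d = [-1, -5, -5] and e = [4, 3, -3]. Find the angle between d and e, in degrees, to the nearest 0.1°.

95.5

d · e = (-1)·4 + (-5)·3 + (-5)·(-3) = -4 - 15 + 15 = -4
|d|² = 1 + 25 + 25 = 51,  |d| = √51 ≈ 7.141428
|e|² = 16 + 9 + 9 = 34,  |e| = √34 ≈ 5.830952
cos θ = -4 / (7.141428 · 5.830952) ≈ -0.09606
θ = arccos(-0.09606) ≈ 95.5°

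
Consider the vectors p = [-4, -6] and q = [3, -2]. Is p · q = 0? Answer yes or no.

yes

p · q = (-4)·3 + (-6)·(-2) = -12 + 12 = 0
Zero, so the vectors are orthogonal.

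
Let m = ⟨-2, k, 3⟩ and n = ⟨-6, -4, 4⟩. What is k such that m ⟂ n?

6

m · n = (-2)·(-6) + k·(-4) + 3·4 = 24 - 4k
Set equal to 0: -4k = -24, so k = 6.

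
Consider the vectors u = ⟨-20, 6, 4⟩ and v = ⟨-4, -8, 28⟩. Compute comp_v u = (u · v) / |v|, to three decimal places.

4.899

u · v = (-20)·(-4) + 6·(-8) + 4·28 = 80 - 48 + 112 = 144
|v| = √(16 + 64 + 784) = √864 ≈ 29.3939
comp_v u = 144 / √864 ≈ 4.899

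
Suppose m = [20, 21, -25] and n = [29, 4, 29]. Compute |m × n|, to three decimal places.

i: 21·29 - (-25)·4 = 609 - (-100) = 709
j: (-25)·29 - 20·29 = -725 - 580 = -1305
k: 20·4 - 21·29 = 80 - 609 = -529
m × n = (709, -1305, -529)
|m × n| = √(709² + (-1305)² + (-529)²) = √2485547 ≈ 1576.5618

1576.562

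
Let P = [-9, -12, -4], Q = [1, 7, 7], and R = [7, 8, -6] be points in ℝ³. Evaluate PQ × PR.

(-258, 196, -104)

PQ = (10, 19, 11)
PR = (16, 20, -2)
i: 19·(-2) - 11·20 = -38 - 220 = -258
j: 11·16 - 10·(-2) = 176 - (-20) = 196
k: 10·20 - 19·16 = 200 - 304 = -104
PQ × PR = (-258, 196, -104)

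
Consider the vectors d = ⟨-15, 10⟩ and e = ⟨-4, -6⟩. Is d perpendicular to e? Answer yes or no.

yes

d · e = (-15)·(-4) + 10·(-6) = 60 - 60 = 0
Zero, so the vectors are orthogonal.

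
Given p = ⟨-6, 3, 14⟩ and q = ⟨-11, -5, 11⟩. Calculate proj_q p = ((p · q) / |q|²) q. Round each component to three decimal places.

(-8.446, -3.839, 8.446)

p · q = (-6)·(-11) + 3·(-5) + 14·11 = 66 - 15 + 154 = 205
|q|² = 121 + 25 + 121 = 267
proj_q p = (205/267) · (-11, -5, 11) ≈ (-8.446, -3.839, 8.446)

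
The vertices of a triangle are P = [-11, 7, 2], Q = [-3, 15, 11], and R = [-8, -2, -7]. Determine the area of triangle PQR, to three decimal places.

PQ = (8, 8, 9),  PR = (3, -9, -9)
i: 8·(-9) - 9·(-9) = -72 - (-81) = 9
j: 9·3 - 8·(-9) = 27 - (-72) = 99
k: 8·(-9) - 8·3 = -72 - 24 = -96
PQ × PR = (9, 99, -96)
|PQ × PR| = √19098 ≈ 138.1955
area = ½ · 138.1955 ≈ 69.098

69.098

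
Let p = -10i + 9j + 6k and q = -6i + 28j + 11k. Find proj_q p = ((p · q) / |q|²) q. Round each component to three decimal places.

p · q = (-10)·(-6) + 9·28 + 6·11 = 60 + 252 + 66 = 378
|q|² = 36 + 784 + 121 = 941
proj_q p = (378/941) · (-6, 28, 11) ≈ (-2.410, 11.248, 4.419)

(-2.410, 11.248, 4.419)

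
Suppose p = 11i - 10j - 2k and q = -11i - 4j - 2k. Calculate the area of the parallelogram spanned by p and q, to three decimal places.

i: (-10)·(-2) - (-2)·(-4) = 20 - 8 = 12
j: (-2)·(-11) - 11·(-2) = 22 - (-22) = 44
k: 11·(-4) - (-10)·(-11) = -44 - 110 = -154
p × q = (12, 44, -154)
|p × q| = √(12² + 44² + (-154)²) = √25796 ≈ 160.6113

160.611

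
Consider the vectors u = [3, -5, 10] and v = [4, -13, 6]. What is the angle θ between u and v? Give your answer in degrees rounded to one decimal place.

u · v = 3·4 + (-5)·(-13) + 10·6 = 12 + 65 + 60 = 137
|u|² = 9 + 25 + 100 = 134,  |u| = √134 ≈ 11.575837
|v|² = 16 + 169 + 36 = 221,  |v| = √221 ≈ 14.866069
cos θ = 137 / (11.575837 · 14.866069) ≈ 0.79611
θ = arccos(0.79611) ≈ 37.2°

37.2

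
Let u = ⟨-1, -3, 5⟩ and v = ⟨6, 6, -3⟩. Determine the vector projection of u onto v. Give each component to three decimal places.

(-2.889, -2.889, 1.444)

u · v = (-1)·6 + (-3)·6 + 5·(-3) = -6 - 18 - 15 = -39
|v|² = 36 + 36 + 9 = 81
proj_v u = (-39/81) · (6, 6, -3) ≈ (-2.889, -2.889, 1.444)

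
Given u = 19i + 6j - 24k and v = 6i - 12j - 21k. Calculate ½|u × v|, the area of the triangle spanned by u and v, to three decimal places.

i: 6·(-21) - (-24)·(-12) = -126 - 288 = -414
j: (-24)·6 - 19·(-21) = -144 - (-399) = 255
k: 19·(-12) - 6·6 = -228 - 36 = -264
u × v = (-414, 255, -264)
|u × v| = √((-414)² + 255² + (-264)²) = √306117 ≈ 553.2784
area = ½ · 553.2784 ≈ 276.639

276.639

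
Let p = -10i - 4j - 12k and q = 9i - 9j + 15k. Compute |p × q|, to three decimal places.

214.159

i: (-4)·15 - (-12)·(-9) = -60 - 108 = -168
j: (-12)·9 - (-10)·15 = -108 - (-150) = 42
k: (-10)·(-9) - (-4)·9 = 90 - (-36) = 126
p × q = (-168, 42, 126)
|p × q| = √((-168)² + 42² + 126²) = √45864 ≈ 214.1588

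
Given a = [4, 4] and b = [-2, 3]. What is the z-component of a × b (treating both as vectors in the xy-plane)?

4·3 - 4·(-2) = 12 - (-8) = 20

20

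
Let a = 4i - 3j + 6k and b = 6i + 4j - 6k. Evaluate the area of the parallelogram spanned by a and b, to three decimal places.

i: (-3)·(-6) - 6·4 = 18 - 24 = -6
j: 6·6 - 4·(-6) = 36 - (-24) = 60
k: 4·4 - (-3)·6 = 16 - (-18) = 34
a × b = (-6, 60, 34)
|a × b| = √((-6)² + 60² + 34²) = √4792 ≈ 69.2243

69.224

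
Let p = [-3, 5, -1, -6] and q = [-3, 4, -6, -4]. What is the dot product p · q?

p · q = (-3)·(-3) + 5·4 + (-1)·(-6) + (-6)·(-4) = 9 + 20 + 6 + 24 = 59

59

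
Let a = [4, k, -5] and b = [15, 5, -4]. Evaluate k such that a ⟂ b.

-16

a · b = 4·15 + k·5 + (-5)·(-4) = 80 + 5k
Set equal to 0: 5k = -80, so k = -16.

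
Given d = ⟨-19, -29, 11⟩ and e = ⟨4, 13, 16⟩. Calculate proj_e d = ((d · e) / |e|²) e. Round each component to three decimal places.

(-2.512, -8.166, -10.050)

d · e = (-19)·4 + (-29)·13 + 11·16 = -76 - 377 + 176 = -277
|e|² = 16 + 169 + 256 = 441
proj_e d = (-277/441) · (4, 13, 16) ≈ (-2.512, -8.166, -10.050)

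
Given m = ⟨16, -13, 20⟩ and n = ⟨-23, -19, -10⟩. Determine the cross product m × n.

(510, -300, -603)

i: (-13)·(-10) - 20·(-19) = 130 - (-380) = 510
j: 20·(-23) - 16·(-10) = -460 - (-160) = -300
k: 16·(-19) - (-13)·(-23) = -304 - 299 = -603
m × n = (510, -300, -603)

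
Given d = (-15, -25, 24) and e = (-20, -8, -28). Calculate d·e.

-172

d · e = (-15)·(-20) + (-25)·(-8) + 24·(-28) = 300 + 200 - 672 = -172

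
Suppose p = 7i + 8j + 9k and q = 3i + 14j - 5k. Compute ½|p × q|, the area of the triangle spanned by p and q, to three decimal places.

96.016

i: 8·(-5) - 9·14 = -40 - 126 = -166
j: 9·3 - 7·(-5) = 27 - (-35) = 62
k: 7·14 - 8·3 = 98 - 24 = 74
p × q = (-166, 62, 74)
|p × q| = √((-166)² + 62² + 74²) = √36876 ≈ 192.0312
area = ½ · 192.0312 ≈ 96.016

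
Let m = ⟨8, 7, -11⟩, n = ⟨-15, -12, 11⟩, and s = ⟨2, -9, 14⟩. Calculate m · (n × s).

-677

n × s:
i: (-12)·14 - 11·(-9) = -168 - (-99) = -69
j: 11·2 - (-15)·14 = 22 - (-210) = 232
k: (-15)·(-9) - (-12)·2 = 135 - (-24) = 159
n × s = (-69, 232, 159)
m · (n × s) = 8·(-69) + 7·232 + (-11)·159 = -552 + 1624 - 1749 = -677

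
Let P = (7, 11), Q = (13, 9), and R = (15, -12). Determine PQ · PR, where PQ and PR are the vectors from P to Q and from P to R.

PQ = Q − P = (6, -2)
PR = R − P = (8, -23)
PQ · PR = 6·8 + (-2)·(-23) = 48 + 46 = 94

94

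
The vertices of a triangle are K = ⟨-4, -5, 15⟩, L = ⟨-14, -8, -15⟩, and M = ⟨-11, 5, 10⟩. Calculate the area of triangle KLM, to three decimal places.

KL = (-10, -3, -30),  KM = (-7, 10, -5)
i: (-3)·(-5) - (-30)·10 = 15 - (-300) = 315
j: (-30)·(-7) - (-10)·(-5) = 210 - 50 = 160
k: (-10)·10 - (-3)·(-7) = -100 - 21 = -121
KL × KM = (315, 160, -121)
|KL × KM| = √139466 ≈ 373.4515
area = ½ · 373.4515 ≈ 186.726

186.726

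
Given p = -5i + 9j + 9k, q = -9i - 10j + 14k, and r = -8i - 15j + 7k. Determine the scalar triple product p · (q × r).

-646

q × r:
i: (-10)·7 - 14·(-15) = -70 - (-210) = 140
j: 14·(-8) - (-9)·7 = -112 - (-63) = -49
k: (-9)·(-15) - (-10)·(-8) = 135 - 80 = 55
q × r = (140, -49, 55)
p · (q × r) = (-5)·140 + 9·(-49) + 9·55 = -700 - 441 + 495 = -646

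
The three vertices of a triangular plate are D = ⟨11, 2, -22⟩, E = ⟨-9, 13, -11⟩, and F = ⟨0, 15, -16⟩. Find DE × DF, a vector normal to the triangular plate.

(-77, -1, -139)

DE = (-20, 11, 11)
DF = (-11, 13, 6)
i: 11·6 - 11·13 = 66 - 143 = -77
j: 11·(-11) - (-20)·6 = -121 - (-120) = -1
k: (-20)·13 - 11·(-11) = -260 - (-121) = -139
DE × DF = (-77, -1, -139)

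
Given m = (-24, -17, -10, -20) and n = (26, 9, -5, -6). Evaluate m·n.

m · n = (-24)·26 + (-17)·9 + (-10)·(-5) + (-20)·(-6) = -624 - 153 + 50 + 120 = -607

-607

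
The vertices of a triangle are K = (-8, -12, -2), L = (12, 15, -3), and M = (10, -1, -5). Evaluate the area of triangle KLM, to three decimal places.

139.122

KL = (20, 27, -1),  KM = (18, 11, -3)
i: 27·(-3) - (-1)·11 = -81 - (-11) = -70
j: (-1)·18 - 20·(-3) = -18 - (-60) = 42
k: 20·11 - 27·18 = 220 - 486 = -266
KL × KM = (-70, 42, -266)
|KL × KM| = √77420 ≈ 278.2445
area = ½ · 278.2445 ≈ 139.122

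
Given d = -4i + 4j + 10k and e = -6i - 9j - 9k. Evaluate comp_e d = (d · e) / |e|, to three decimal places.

-7.249

d · e = (-4)·(-6) + 4·(-9) + 10·(-9) = 24 - 36 - 90 = -102
|e| = √(36 + 81 + 81) = √198 ≈ 14.0712
comp_e d = -102 / √198 ≈ -7.249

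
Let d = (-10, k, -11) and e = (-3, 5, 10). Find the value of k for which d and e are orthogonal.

16

d · e = (-10)·(-3) + k·5 + (-11)·10 = -80 + 5k
Set equal to 0: 5k = 80, so k = 16.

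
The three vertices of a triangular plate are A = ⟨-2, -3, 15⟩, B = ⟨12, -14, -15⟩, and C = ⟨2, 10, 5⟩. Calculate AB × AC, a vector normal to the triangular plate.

AB = (14, -11, -30)
AC = (4, 13, -10)
i: (-11)·(-10) - (-30)·13 = 110 - (-390) = 500
j: (-30)·4 - 14·(-10) = -120 - (-140) = 20
k: 14·13 - (-11)·4 = 182 - (-44) = 226
AB × AC = (500, 20, 226)

(500, 20, 226)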